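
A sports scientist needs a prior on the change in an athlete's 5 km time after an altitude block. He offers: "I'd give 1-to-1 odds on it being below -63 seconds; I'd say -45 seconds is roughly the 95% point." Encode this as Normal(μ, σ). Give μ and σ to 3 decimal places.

μ = -63.000, σ = 10.943

For Normal(μ,σ), the p-quantile is μ + z_p·σ. Here z_{0.5} = 0, z_{0.95} = 1.645.
So -63 = μ + 0σ and -45 = μ + 1.645σ.
Subtracting: σ = (-45 − -63)/(1.645 − (0)) = 10.943.
Then μ = -63 − (0)·10.943 = -63.000.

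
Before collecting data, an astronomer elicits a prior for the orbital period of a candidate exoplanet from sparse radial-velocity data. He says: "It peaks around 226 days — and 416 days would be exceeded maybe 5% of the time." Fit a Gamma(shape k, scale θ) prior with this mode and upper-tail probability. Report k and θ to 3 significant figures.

k ≈ 8.48, θ ≈ 30.2

Gamma(k,θ) with k>1 has mode (k−1)θ, so θ = 226/(k−1).
Need P(X < 416) = 0.95 with θ tied to k this way. Start at k = 2, θ = 226: P(X<416) ≈ 0.549.
Too low — raise k to concentrate. Iterating converges to k ≈ 8.48.
Then θ = 226/(8.48−1) ≈ 30.2.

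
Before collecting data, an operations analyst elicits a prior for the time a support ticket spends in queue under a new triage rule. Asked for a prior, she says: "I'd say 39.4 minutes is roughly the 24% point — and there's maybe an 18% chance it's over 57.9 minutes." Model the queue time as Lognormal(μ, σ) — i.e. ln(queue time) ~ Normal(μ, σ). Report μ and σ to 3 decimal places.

μ ≈ 3.841, σ ≈ 0.237

If T ~ Lognormal(μ,σ) then ln T ~ Normal(μ,σ), so the p-quantile of ln T is μ + z_p·σ.
ln(39.4) = 3.674 and ln(57.9) = 4.059; z_{0.24} = -0.7063, z_{0.82} = 0.9154.
σ = (4.059 − 3.674)/(0.9154 − (-0.7063)) = 0.237.
μ = 3.674 − (-0.7063)·0.237 = 3.841.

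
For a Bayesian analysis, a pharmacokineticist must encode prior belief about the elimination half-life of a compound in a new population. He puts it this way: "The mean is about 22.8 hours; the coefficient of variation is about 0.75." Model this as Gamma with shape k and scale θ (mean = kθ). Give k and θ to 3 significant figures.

k ≈ 1.78, θ ≈ 12.8

For Gamma(k, scale θ): mean = kθ, variance = kθ², so CV = 1/√k.
CV = 0.75, hence k = 1/CV² = 1.78.
Then θ = mean/k = 22.8/1.78 = 12.8.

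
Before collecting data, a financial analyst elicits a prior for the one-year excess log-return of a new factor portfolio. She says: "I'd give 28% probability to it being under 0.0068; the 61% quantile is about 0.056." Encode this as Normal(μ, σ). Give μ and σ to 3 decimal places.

μ = 0.040, σ = 0.057

For Normal(μ,σ), the p-quantile is μ + z_p·σ. Here z_{0.28} = -0.5828, z_{0.61} = 0.2793.
So 0.0068 = μ − 0.5828σ and 0.056 = μ + 0.2793σ.
Subtracting: σ = (0.056 − 0.0068)/(0.2793 − (-0.5828)) = 0.057.
Then μ = 0.0068 − (-0.5828)·0.057 = 0.040.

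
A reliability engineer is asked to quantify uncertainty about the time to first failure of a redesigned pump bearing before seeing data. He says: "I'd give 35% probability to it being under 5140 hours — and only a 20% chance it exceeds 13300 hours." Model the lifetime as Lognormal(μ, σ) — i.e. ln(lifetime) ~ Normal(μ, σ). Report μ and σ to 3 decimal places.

μ ≈ 8.843, σ ≈ 0.775

If T ~ Lognormal(μ,σ) then ln T ~ Normal(μ,σ), so the p-quantile of ln T is μ + z_p·σ.
ln(5140) = 8.545 and ln(13300) = 9.496; z_{0.35} = -0.3853, z_{0.8} = 0.8416.
σ = (9.496 − 8.545)/(0.8416 − (-0.3853)) = 0.775.
μ = 8.545 − (-0.3853)·0.775 = 8.843.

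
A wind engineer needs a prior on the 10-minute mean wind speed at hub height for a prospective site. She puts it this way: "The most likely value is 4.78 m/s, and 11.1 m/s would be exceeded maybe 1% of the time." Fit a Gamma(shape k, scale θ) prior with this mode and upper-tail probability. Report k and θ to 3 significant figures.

k ≈ 7.72, θ ≈ 0.712

Gamma(k,θ) with k>1 has mode (k−1)θ, so θ = 4.78/(k−1).
Need P(X < 11.1) = 0.99 with θ tied to k this way. Start at k = 2, θ = 4.78: P(X<11.1) ≈ 0.674.
Too low — raise k to concentrate. Iterating converges to k ≈ 7.72.
Then θ = 4.78/(7.72−1) ≈ 0.712.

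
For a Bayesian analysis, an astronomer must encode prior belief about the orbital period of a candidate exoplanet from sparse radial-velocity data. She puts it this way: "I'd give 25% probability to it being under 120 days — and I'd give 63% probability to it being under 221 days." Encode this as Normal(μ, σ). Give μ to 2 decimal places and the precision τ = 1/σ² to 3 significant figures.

μ = 187.69, τ = 9.93e-05

For Normal(μ,σ), the p-quantile is μ + z_p·σ. Here z_{0.25} = -0.6745, z_{0.63} = 0.3319.
So 120 = μ − 0.6745σ and 221 = μ + 0.3319σ.
Subtracting: σ = (221 − 120)/(0.3319 − (-0.6745)) = 100.36.
Then μ = 120 − (-0.6745)·100.36 = 187.69.
Precision τ = 1/σ² = 1/100.4² = 9.93e-05.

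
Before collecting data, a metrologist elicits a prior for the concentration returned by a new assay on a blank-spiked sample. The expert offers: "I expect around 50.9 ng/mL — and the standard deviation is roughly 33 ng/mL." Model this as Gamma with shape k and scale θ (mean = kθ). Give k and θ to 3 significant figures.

k ≈ 2.38, θ ≈ 21.4

For Gamma(k, scale θ): mean = kθ, variance = kθ², so CV = 1/√k.
CV = SD/mean = 33/50.9 = 0.6483, hence k = 1/CV² = 2.38.
Then θ = mean/k = 50.9/2.38 = 21.4.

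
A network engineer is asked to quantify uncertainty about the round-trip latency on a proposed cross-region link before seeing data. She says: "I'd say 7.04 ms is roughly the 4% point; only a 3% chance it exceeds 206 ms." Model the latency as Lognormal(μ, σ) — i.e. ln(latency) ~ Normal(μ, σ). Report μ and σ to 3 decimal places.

If T ~ Lognormal(μ,σ) then ln T ~ Normal(μ,σ), so the p-quantile of ln T is μ + z_p·σ.
ln(7.04) = 1.952 and ln(206) = 5.328; z_{0.04} = -1.751, z_{0.97} = 1.881.
σ = (5.328 − 1.952)/(1.881 − (-1.751)) = 0.930.
μ = 1.952 − (-1.751)·0.930 = 3.579.

μ ≈ 3.579, σ ≈ 0.930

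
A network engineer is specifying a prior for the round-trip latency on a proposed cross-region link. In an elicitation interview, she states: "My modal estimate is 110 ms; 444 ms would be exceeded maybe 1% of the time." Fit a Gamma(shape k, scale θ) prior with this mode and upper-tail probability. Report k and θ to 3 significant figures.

k ≈ 3.14, θ ≈ 51.4

Gamma(k,θ) with k>1 has mode (k−1)θ, so θ = 110/(k−1).
Need P(X < 444) = 0.99 with θ tied to k this way. Start at k = 2, θ = 110: P(X<444) ≈ 0.911.
Too low — raise k to concentrate. Iterating converges to k ≈ 3.14.
Then θ = 110/(3.14−1) ≈ 51.4.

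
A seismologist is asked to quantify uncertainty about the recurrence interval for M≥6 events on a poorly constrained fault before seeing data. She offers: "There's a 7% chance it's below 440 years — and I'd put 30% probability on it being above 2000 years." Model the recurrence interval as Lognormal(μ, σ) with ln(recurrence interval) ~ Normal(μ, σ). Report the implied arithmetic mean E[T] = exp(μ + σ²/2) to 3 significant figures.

If T ~ Lognormal(μ,σ) then ln T ~ Normal(μ,σ), so the p-quantile of ln T is μ + z_p·σ.
ln(440) = 6.087 and ln(2000) = 7.601; z_{0.07} = -1.476, z_{0.7} = 0.5244.
σ = (7.601 − 6.087)/(0.5244 − (-1.476)) = 0.757.
μ = 6.087 − (-1.476)·0.757 = 7.204.
E[T] = exp(μ + σ²/2) = exp(7.204 + 0.2865) = 1790 years.

E[T] ≈ 1790 years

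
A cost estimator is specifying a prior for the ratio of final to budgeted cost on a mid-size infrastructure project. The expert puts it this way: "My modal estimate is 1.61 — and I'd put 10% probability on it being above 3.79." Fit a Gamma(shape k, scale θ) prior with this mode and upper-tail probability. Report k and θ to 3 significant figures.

k ≈ 3.62, θ ≈ 0.614

Gamma(k,θ) with k>1 has mode (k−1)θ, so θ = 1.61/(k−1).
Need P(X < 3.79) = 0.9 with θ tied to k this way. Start at k = 2, θ = 1.61: P(X<3.79) ≈ 0.681.
Too low — raise k to concentrate. Iterating converges to k ≈ 3.62.
Then θ = 1.61/(3.62−1) ≈ 0.614.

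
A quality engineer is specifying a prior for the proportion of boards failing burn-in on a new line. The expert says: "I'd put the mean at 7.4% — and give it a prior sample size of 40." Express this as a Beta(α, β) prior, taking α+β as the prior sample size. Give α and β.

Under the effective-sample-size interpretation, Beta(α, β) has prior mean α/(α+β) and prior sample size α+β.
So α+β = 40 and α/(α+β) = 0.074, giving α = 0.074·40 = 2.96 and β = 40 − 2.96 = 37.04.

α = 2.96, β = 37.04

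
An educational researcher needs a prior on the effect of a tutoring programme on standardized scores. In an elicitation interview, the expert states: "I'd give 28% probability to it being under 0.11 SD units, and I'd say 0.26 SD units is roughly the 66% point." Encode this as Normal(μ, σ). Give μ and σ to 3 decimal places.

For Normal(μ,σ), the p-quantile is μ + z_p·σ. Here z_{0.28} = -0.5828, z_{0.66} = 0.4125.
So 0.11 = μ − 0.5828σ and 0.26 = μ + 0.4125σ.
Subtracting: σ = (0.26 − 0.11)/(0.4125 − (-0.5828)) = 0.151.
Then μ = 0.11 − (-0.5828)·0.151 = 0.198.

μ = 0.198, σ = 0.151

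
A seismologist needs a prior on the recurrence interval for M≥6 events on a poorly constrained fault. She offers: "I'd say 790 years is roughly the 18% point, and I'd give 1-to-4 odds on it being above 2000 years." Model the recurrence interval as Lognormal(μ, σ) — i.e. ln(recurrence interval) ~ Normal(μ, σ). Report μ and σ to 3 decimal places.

If T ~ Lognormal(μ,σ) then ln T ~ Normal(μ,σ), so the p-quantile of ln T is μ + z_p·σ.
ln(790) = 6.672 and ln(2000) = 7.601; z_{0.18} = -0.9154, z_{0.8} = 0.8416.
σ = (7.601 − 6.672)/(0.8416 − (-0.9154)) = 0.529.
μ = 6.672 − (-0.9154)·0.529 = 7.156.

μ ≈ 7.156, σ ≈ 0.529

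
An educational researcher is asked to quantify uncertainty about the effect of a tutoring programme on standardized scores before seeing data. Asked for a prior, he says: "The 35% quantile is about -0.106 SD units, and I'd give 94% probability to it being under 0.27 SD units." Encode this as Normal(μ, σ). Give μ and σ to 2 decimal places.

μ = -0.03, σ = 0.19

The p-quantile of Normal(μ,σ) is μ + z_p·σ, with z_{0.35} = -0.3853 and z_{0.94} = 1.555.
Eliminate σ: μ = (z₂·x₁ − z₁·x₂)/(z₂ − z₁) = (1.555·-0.106 − (-0.3853)·0.27)/1.94 = -0.03.
Then σ = (x₂ − x₁)/(z₂ − z₁) = (0.27 − -0.106)/1.94 = 0.19.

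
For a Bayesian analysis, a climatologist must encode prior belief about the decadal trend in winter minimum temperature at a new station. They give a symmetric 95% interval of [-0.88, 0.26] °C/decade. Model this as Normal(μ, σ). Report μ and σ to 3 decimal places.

A symmetric 95% interval runs μ ± z·σ with z = 1.96.
Half-width = 0.57, so σ = 0.57/1.96 = 0.291.
μ is the interval midpoint, -0.310.

μ = -0.310, σ = 0.291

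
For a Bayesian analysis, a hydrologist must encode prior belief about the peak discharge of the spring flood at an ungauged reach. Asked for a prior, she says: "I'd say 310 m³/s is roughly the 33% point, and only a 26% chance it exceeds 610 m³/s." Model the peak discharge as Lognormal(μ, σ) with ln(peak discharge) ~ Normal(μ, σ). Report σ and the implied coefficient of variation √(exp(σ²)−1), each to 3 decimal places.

If T ~ Lognormal(μ,σ) then ln T ~ Normal(μ,σ), so the p-quantile of ln T is μ + z_p·σ.
ln(310) = 5.737 and ln(610) = 6.413; z_{0.33} = -0.4399, z_{0.74} = 0.6433.
σ = (6.413 − 5.737)/(0.6433 − (-0.4399)) = 0.625.
μ = 5.737 − (-0.4399)·0.625 = 6.011.
CV = √(exp(σ²)−1) = √(exp(0.3905)−1) = 0.691.

σ ≈ 0.625, CV ≈ 0.691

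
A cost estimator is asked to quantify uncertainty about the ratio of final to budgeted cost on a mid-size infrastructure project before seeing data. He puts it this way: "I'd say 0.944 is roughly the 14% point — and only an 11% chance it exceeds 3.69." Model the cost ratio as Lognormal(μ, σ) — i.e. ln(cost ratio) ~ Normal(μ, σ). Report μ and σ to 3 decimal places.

μ ≈ 0.581, σ ≈ 0.591

If T ~ Lognormal(μ,σ) then ln T ~ Normal(μ,σ), so the p-quantile of ln T is μ + z_p·σ.
ln(0.944) = -0.05763 and ln(3.69) = 1.306; z_{0.14} = -1.08, z_{0.89} = 1.227.
σ = (1.306 − -0.05763)/(1.227 − (-1.08)) = 0.591.
μ = -0.05763 − (-1.08)·0.591 = 0.581.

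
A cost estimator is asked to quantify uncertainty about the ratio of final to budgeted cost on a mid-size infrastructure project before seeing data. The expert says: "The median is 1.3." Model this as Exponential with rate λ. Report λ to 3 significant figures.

Exponential median = ln 2 / λ, so λ = ln 2 / 1.3 = 0.533.

λ ≈ 0.533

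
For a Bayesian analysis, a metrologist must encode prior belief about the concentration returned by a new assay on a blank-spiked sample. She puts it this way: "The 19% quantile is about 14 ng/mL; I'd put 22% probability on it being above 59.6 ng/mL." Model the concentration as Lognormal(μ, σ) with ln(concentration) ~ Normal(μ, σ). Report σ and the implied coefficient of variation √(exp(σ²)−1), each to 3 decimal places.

σ ≈ 0.878, CV ≈ 1.078

If T ~ Lognormal(μ,σ) then ln T ~ Normal(μ,σ), so the p-quantile of ln T is μ + z_p·σ.
ln(14) = 2.639 and ln(59.6) = 4.088; z_{0.19} = -0.8779, z_{0.78} = 0.7722.
σ = (4.088 − 2.639)/(0.7722 − (-0.8779)) = 0.878.
μ = 2.639 − (-0.8779)·0.878 = 3.410.
CV = √(exp(σ²)−1) = √(exp(0.7707)−1) = 1.078.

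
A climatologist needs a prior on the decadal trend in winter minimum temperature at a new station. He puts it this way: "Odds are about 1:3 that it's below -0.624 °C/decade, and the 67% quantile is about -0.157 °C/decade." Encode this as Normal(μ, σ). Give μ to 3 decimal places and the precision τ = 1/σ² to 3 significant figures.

For Normal(μ,σ), the p-quantile is μ + z_p·σ. Here z_{0.25} = -0.6745, z_{0.67} = 0.4399.
So -0.624 = μ − 0.6745σ and -0.157 = μ + 0.4399σ.
Subtracting: σ = (-0.157 − -0.624)/(0.4399 − (-0.6745)) = 0.419.
Then μ = -0.624 − (-0.6745)·0.419 = -0.341.
Precision τ = 1/σ² = 1/0.4191² = 5.69.

μ = -0.341, τ = 5.69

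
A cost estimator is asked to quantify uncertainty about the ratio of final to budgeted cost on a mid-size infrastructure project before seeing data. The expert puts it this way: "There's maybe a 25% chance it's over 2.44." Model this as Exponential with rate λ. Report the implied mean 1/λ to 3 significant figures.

P(T > 2.44) = e^(−λ·2.44) = 0.25, so λ = −ln(0.25)/2.44 = 0.568.
Mean = 1/λ = 1.76.

mean ≈ 1.76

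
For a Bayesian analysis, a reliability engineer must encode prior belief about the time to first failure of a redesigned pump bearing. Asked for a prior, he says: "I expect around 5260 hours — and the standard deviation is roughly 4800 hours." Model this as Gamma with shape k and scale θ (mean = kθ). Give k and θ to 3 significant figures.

For Gamma(k, scale θ): mean = kθ, variance = kθ², so CV = 1/√k.
CV = SD/mean = 4800/5260 = 0.9125, hence k = 1/CV² = 1.2.
Then θ = mean/k = 5260/1.2 = 4380.

k ≈ 1.2, θ ≈ 4380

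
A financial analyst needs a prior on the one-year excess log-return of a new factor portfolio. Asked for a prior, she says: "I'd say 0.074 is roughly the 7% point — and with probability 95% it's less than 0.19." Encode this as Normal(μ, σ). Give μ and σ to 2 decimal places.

μ = 0.13, σ = 0.04

The p-quantile of Normal(μ,σ) is μ + z_p·σ, with z_{0.07} = -1.476 and z_{0.95} = 1.645.
Eliminate σ: μ = (z₂·x₁ − z₁·x₂)/(z₂ − z₁) = (1.645·0.074 − (-1.476)·0.19)/3.121 = 0.13.
Then σ = (x₂ − x₁)/(z₂ − z₁) = (0.19 − 0.074)/3.121 = 0.04.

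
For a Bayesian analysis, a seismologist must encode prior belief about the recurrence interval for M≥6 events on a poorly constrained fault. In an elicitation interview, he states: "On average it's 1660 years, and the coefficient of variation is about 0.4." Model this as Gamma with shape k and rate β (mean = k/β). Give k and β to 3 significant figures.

For Gamma(k, rate β): mean = k/β, variance = k/β², so CV = 1/√k.
CV = 0.4, hence k = 1/CV² = 6.25.
Then β = k/mean = 6.25/1660 = 0.00377.

k ≈ 6.25, β ≈ 0.00377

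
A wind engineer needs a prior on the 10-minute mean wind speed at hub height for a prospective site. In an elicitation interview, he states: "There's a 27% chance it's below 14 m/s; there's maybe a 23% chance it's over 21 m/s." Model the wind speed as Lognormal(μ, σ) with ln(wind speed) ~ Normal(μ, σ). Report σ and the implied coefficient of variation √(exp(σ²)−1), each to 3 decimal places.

σ ≈ 0.300, CV ≈ 0.307

If T ~ Lognormal(μ,σ) then ln T ~ Normal(μ,σ), so the p-quantile of ln T is μ + z_p·σ.
ln(14) = 2.639 and ln(21) = 3.045; z_{0.27} = -0.6128, z_{0.77} = 0.7388.
σ = (3.045 − 2.639)/(0.7388 − (-0.6128)) = 0.300.
μ = 2.639 − (-0.6128)·0.300 = 2.823.
CV = √(exp(σ²)−1) = √(exp(0.0900)−1) = 0.307.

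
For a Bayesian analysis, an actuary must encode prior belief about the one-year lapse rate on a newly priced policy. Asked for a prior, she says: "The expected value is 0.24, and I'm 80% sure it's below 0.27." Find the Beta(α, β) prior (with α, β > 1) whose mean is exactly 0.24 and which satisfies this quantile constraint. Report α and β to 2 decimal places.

With mean 0.24 fixed, write α = 0.24s, β = 0.76s where s = α+β.
Need P(θ < 0.27) = 0.8 under Beta(0.24s, 0.76s). Normal approximation: (q−m)/√(m(1−m)/s) ≈ z_{0.8} = 0.842, so s ≈ 0.24·0.76·(0.842)²/(0.27−0.24)² = 143.6.
At s = 143.6: P(θ<0.27) ≈ 0.803. Adjusting to match 0.8 gives s ≈ 139.81.
So α = 0.24·139.81 ≈ 33.55, β = 0.76·139.81 ≈ 106.26.

α ≈ 33.55, β ≈ 106.26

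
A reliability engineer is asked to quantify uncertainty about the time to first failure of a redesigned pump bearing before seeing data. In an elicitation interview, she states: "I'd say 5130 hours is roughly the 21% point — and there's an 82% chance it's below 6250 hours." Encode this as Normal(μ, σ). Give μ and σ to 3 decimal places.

For Normal(μ,σ), the p-quantile is μ + z_p·σ. Here z_{0.21} = -0.8064, z_{0.82} = 0.9154.
So 5130 = μ − 0.8064σ and 6250 = μ + 0.9154σ.
Subtracting: σ = (6250 − 5130)/(0.9154 − (-0.8064)) = 650.487.
Then μ = 5130 − (-0.8064)·650.487 = 5654.567.

μ = 5654.567, σ = 650.487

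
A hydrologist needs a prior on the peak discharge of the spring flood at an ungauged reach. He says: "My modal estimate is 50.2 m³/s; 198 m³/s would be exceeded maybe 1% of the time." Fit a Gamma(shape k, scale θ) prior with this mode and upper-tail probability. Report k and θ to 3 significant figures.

k ≈ 3.23, θ ≈ 22.5

Gamma(k,θ) with k>1 has mode (k−1)θ, so θ = 50.2/(k−1).
Need P(X < 198) = 0.99 with θ tied to k this way. Start at k = 2, θ = 50.2: P(X<198) ≈ 0.904.
Too low — raise k to concentrate. Iterating converges to k ≈ 3.23.
Then θ = 50.2/(3.23−1) ≈ 22.5.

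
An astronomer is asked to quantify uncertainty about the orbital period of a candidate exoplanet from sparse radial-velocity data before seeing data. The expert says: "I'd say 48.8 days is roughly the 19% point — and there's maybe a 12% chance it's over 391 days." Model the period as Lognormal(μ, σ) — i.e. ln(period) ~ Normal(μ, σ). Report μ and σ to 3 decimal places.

μ ≈ 4.778, σ ≈ 1.014

If T ~ Lognormal(μ,σ) then ln T ~ Normal(μ,σ), so the p-quantile of ln T is μ + z_p·σ.
ln(48.8) = 3.888 and ln(391) = 5.969; z_{0.19} = -0.8779, z_{0.88} = 1.175.
σ = (5.969 − 3.888)/(1.175 − (-0.8779)) = 1.014.
μ = 3.888 − (-0.8779)·1.014 = 4.778.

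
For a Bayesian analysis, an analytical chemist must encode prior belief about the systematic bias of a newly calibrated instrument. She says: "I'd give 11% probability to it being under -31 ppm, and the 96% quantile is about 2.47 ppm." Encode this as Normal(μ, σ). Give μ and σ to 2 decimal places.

μ = -17.21, σ = 11.24

For Normal(μ,σ), the p-quantile is μ + z_p·σ. Here z_{0.11} = -1.227, z_{0.96} = 1.751.
So -31 = μ − 1.227σ and 2.47 = μ + 1.751σ.
Subtracting: σ = (2.47 − -31)/(1.751 − (-1.227)) = 11.24.
Then μ = -31 − (-1.227)·11.24 = -17.21.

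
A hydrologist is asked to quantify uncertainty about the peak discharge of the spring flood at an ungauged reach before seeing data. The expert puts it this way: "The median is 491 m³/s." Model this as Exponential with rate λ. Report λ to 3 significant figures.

λ ≈ 0.00141

Exponential median = ln 2 / λ, so λ = ln 2 / 491.0 = 0.00141.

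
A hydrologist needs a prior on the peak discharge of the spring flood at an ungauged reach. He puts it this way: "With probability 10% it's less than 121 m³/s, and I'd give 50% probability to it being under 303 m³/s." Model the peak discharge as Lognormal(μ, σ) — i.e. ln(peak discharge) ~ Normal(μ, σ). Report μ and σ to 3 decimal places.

μ ≈ 5.714, σ ≈ 0.716

If T ~ Lognormal(μ,σ) then ln T ~ Normal(μ,σ), so the p-quantile of ln T is μ + z_p·σ.
ln(121) = 4.796 and ln(303) = 5.714; z_{0.1} = -1.282, z_{0.5} = 0.
σ = (5.714 − 4.796)/(0 − (-1.282)) = 0.716.
μ = 4.796 − (-1.282)·0.716 = 5.714.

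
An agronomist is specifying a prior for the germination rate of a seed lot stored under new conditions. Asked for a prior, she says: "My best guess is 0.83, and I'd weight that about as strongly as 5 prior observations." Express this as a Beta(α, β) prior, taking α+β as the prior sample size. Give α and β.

Under the effective-sample-size interpretation, Beta(α, β) has prior mean α/(α+β) and prior sample size α+β.
So α+β = 5 and α/(α+β) = 0.83, giving α = 0.83·5 = 4.15 and β = 5 − 4.15 = 0.85.

α = 4.15, β = 0.85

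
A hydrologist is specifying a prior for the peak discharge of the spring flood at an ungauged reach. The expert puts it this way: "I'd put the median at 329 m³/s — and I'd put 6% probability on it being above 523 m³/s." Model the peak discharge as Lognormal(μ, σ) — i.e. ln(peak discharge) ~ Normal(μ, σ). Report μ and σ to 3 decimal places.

μ ≈ 5.796, σ ≈ 0.298

If T ~ Lognormal(μ,σ) then ln T ~ Normal(μ,σ), so the p-quantile of ln T is μ + z_p·σ.
ln(329) = 5.796 and ln(523) = 6.26; z_{0.5} = 0, z_{0.94} = 1.555.
σ = (6.26 − 5.796)/(1.555 − (0)) = 0.298.
μ = 5.796 − (0)·0.298 = 5.796.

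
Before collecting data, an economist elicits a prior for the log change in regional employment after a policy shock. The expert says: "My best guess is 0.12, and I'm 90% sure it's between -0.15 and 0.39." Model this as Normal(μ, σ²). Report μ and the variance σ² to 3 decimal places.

μ = 0.120, σ² = 0.027

A symmetric 90% interval runs μ ± z·σ with z = 1.645.
Half-width = 0.27, so σ = 0.27/1.645 = 0.1641 and σ² = 0.027.
μ is the stated best guess, 0.120.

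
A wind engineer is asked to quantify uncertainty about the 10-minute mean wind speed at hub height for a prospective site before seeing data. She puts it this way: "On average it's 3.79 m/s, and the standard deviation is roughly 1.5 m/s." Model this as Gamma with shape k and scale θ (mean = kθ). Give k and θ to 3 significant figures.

For Gamma(k, scale θ): mean = kθ, variance = kθ², so CV = 1/√k.
CV = SD/mean = 1.5/3.79 = 0.3958, hence k = 1/CV² = 6.38.
Then θ = mean/k = 3.79/6.38 = 0.594.

k ≈ 6.38, θ ≈ 0.594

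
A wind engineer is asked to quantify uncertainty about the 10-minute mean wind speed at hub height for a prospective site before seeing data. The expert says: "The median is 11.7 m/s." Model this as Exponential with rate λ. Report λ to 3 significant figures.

λ ≈ 0.0592

Exponential median = ln 2 / λ, so λ = ln 2 / 11.7 = 0.0592.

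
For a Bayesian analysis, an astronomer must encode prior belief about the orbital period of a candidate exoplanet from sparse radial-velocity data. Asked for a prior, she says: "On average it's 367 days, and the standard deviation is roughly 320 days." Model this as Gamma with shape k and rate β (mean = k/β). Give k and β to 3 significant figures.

For Gamma(k, rate β): mean = k/β, variance = k/β², so CV = 1/√k.
CV = SD/mean = 320/367 = 0.8719, hence k = 1/CV² = 1.32.
Then β = k/mean = 1.32/367 = 0.00358.

k ≈ 1.32, β ≈ 0.00358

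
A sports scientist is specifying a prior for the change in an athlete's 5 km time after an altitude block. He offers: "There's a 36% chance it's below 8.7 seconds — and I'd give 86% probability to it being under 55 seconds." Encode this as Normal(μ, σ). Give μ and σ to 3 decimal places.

The p-quantile of Normal(μ,σ) is μ + z_p·σ, with z_{0.36} = -0.3585 and z_{0.86} = 1.08.
Eliminate σ: μ = (z₂·x₁ − z₁·x₂)/(z₂ − z₁) = (1.08·8.7 − (-0.3585)·55)/1.439 = 20.235.
Then σ = (x₂ − x₁)/(z₂ − z₁) = (55 − 8.7)/1.439 = 32.180.

μ = 20.235, σ = 32.180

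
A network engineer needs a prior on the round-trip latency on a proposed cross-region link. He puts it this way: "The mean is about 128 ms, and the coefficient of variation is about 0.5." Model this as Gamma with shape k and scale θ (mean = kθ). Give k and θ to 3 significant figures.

k ≈ 4, θ ≈ 32

For Gamma(k, scale θ): mean = kθ, variance = kθ², so CV = 1/√k.
CV = 0.5, hence k = 1/CV² = 4.
Then θ = mean/k = 128/4 = 32.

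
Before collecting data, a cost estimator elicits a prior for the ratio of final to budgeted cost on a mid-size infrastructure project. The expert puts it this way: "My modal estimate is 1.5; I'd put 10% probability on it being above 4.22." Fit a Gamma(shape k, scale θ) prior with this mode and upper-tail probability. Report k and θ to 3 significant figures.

k ≈ 2.79, θ ≈ 0.84

Gamma(k,θ) with k>1 has mode (k−1)θ, so θ = 1.5/(k−1).
Need P(X < 4.22) = 0.9 with θ tied to k this way. Start at k = 2, θ = 1.5: P(X<4.22) ≈ 0.771.
Too low — raise k to concentrate. Iterating converges to k ≈ 2.79.
Then θ = 1.5/(2.79−1) ≈ 0.84.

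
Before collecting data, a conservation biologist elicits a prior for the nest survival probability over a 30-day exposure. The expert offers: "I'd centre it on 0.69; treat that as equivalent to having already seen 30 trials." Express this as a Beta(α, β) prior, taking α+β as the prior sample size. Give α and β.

α = 20.7, β = 9.3

Under the effective-sample-size interpretation, Beta(α, β) has prior mean α/(α+β) and prior sample size α+β.
So α+β = 30 and α/(α+β) = 0.69, giving α = 0.69·30 = 20.7 and β = 30 − 20.7 = 9.3.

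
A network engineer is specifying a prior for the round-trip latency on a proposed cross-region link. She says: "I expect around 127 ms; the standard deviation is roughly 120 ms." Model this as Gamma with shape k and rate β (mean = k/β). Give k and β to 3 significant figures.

k ≈ 1.12, β ≈ 0.00882

For Gamma(k, rate β): mean = k/β, variance = k/β², so CV = 1/√k.
CV = SD/mean = 120/127 = 0.9449, hence k = 1/CV² = 1.12.
Then β = k/mean = 1.12/127 = 0.00882.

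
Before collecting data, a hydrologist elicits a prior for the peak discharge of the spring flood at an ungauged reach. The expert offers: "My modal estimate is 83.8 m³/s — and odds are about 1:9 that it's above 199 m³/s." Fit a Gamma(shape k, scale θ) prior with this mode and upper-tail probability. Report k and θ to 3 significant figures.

k ≈ 3.57, θ ≈ 32.6

Gamma(k,θ) with k>1 has mode (k−1)θ, so θ = 83.8/(k−1).
Need P(X < 199) = 0.9 with θ tied to k this way. Start at k = 2, θ = 83.8: P(X<199) ≈ 0.686.
Too low — raise k to concentrate. Iterating converges to k ≈ 3.57.
Then θ = 83.8/(3.57−1) ≈ 32.6.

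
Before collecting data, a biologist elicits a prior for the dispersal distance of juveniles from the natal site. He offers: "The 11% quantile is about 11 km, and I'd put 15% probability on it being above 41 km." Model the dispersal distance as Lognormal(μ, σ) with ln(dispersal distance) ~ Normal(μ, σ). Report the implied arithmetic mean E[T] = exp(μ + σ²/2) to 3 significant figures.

E[T] ≈ 26.6 km

If T ~ Lognormal(μ,σ) then ln T ~ Normal(μ,σ), so the p-quantile of ln T is μ + z_p·σ.
ln(11) = 2.398 and ln(41) = 3.714; z_{0.11} = -1.227, z_{0.85} = 1.036.
σ = (3.714 − 2.398)/(1.036 − (-1.227)) = 0.581.
μ = 2.398 − (-1.227)·0.581 = 3.111.
E[T] = exp(μ + σ²/2) = exp(3.111 + 0.1690) = 26.6 km.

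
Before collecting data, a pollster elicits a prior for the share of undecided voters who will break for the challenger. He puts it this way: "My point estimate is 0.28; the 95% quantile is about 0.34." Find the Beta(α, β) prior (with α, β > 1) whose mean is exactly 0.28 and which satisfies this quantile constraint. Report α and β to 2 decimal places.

With mean 0.28 fixed, write α = 0.28s, β = 0.72s where s = α+β.
Need P(θ < 0.34) = 0.95 under Beta(0.28s, 0.72s). Normal approximation: (q−m)/√(m(1−m)/s) ≈ z_{0.95} = 1.64, so s ≈ 0.28·0.72·(1.64)²/(0.34−0.28)² = 151.5.
At s = 151.5: P(θ<0.34) ≈ 0.946. Adjusting to match 0.95 gives s ≈ 158.73.
So α = 0.28·158.73 ≈ 44.45, β = 0.72·158.73 ≈ 114.29.

α ≈ 44.45, β ≈ 114.29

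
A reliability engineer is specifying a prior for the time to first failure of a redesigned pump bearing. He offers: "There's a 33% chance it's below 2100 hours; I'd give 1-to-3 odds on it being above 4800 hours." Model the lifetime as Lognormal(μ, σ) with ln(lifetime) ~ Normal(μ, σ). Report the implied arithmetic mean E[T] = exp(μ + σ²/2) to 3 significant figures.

E[T] ≈ 3830 hours

If T ~ Lognormal(μ,σ) then ln T ~ Normal(μ,σ), so the p-quantile of ln T is μ + z_p·σ.
ln(2100) = 7.65 and ln(4800) = 8.476; z_{0.33} = -0.4399, z_{0.75} = 0.6745.
σ = (8.476 − 7.65)/(0.6745 − (-0.4399)) = 0.742.
μ = 7.65 − (-0.4399)·0.742 = 7.976.
E[T] = exp(μ + σ²/2) = exp(7.976 + 0.2751) = 3830 hours.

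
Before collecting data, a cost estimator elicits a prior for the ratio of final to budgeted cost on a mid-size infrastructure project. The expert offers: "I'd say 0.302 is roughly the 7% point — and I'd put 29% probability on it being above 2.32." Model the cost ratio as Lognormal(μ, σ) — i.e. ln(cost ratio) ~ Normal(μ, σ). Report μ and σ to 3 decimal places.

μ ≈ 0.286, σ ≈ 1.005

If T ~ Lognormal(μ,σ) then ln T ~ Normal(μ,σ), so the p-quantile of ln T is μ + z_p·σ.
ln(0.302) = -1.197 and ln(2.32) = 0.8416; z_{0.07} = -1.476, z_{0.71} = 0.5534.
σ = (0.8416 − -1.197)/(0.5534 − (-1.476)) = 1.005.
μ = -1.197 − (-1.476)·1.005 = 0.286.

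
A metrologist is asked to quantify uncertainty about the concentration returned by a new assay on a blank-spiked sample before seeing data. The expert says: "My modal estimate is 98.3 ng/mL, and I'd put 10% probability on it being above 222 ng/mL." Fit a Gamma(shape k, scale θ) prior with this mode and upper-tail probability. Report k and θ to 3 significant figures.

k ≈ 3.9, θ ≈ 33.9

Gamma(k,θ) with k>1 has mode (k−1)θ, so θ = 98.3/(k−1).
Need P(X < 222) = 0.9 with θ tied to k this way. Start at k = 2, θ = 98.3: P(X<222) ≈ 0.659.
Too low — raise k to concentrate. Iterating converges to k ≈ 3.9.
Then θ = 98.3/(3.9−1) ≈ 33.9.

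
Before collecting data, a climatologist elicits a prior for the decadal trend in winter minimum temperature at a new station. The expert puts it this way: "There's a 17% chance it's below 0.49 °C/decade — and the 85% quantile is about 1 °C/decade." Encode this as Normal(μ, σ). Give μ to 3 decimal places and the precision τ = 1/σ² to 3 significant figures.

The p-quantile of Normal(μ,σ) is μ + z_p·σ, with z_{0.17} = -0.9542 and z_{0.85} = 1.036.
Eliminate σ: μ = (z₂·x₁ − z₁·x₂)/(z₂ − z₁) = (1.036·0.49 − (-0.9542)·1)/1.991 = 0.734.
Then σ = (x₂ − x₁)/(z₂ − z₁) = (1 − 0.49)/1.991 = 0.256.
Precision τ = 1/σ² = 1/0.2562² = 15.2.

μ = 0.734, τ = 15.2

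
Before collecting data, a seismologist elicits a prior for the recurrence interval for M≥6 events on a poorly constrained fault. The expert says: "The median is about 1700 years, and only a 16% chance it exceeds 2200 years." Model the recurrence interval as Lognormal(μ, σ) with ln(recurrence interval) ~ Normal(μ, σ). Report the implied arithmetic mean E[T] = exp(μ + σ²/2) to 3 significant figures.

E[T] ≈ 1760 years

If T ~ Lognormal(μ,σ) then ln T ~ Normal(μ,σ), so the p-quantile of ln T is μ + z_p·σ.
ln(1700) = 7.438 and ln(2200) = 7.696; z_{0.5} = 0, z_{0.84} = 0.9945.
σ = (7.696 − 7.438)/(0.9945 − (0)) = 0.259.
μ = 7.438 − (0)·0.259 = 7.438.
E[T] = exp(μ + σ²/2) = exp(7.438 + 0.0336) = 1760 years.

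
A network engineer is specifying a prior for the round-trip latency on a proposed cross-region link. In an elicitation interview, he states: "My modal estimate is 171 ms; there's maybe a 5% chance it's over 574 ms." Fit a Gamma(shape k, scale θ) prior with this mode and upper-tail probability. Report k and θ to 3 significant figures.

k ≈ 2.77, θ ≈ 96.4

Gamma(k,θ) with k>1 has mode (k−1)θ, so θ = 171/(k−1).
Need P(X < 574) = 0.95 with θ tied to k this way. Start at k = 2, θ = 171: P(X<574) ≈ 0.848.
Too low — raise k to concentrate. Iterating converges to k ≈ 2.77.
Then θ = 171/(2.77−1) ≈ 96.4.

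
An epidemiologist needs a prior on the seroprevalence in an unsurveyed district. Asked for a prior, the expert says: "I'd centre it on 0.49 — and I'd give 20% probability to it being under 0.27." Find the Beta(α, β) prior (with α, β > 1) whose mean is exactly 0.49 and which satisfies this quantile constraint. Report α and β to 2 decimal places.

α ≈ 1.84, β ≈ 1.91

With mean 0.49 fixed, write α = 0.49s, β = 0.51s where s = α+β.
Need P(θ < 0.27) = 0.2 under Beta(0.49s, 0.51s). Normal approximation: (q−m)/√(m(1−m)/s) ≈ z_{0.2} = -0.842, so s ≈ 0.49·0.51·(-0.842)²/(0.27−0.49)² = 3.7.
At s = 3.7: P(θ<0.27) ≈ 0.204. Adjusting to match 0.2 gives s ≈ 3.75.
So α = 0.49·3.75 ≈ 1.84, β = 0.51·3.75 ≈ 1.91.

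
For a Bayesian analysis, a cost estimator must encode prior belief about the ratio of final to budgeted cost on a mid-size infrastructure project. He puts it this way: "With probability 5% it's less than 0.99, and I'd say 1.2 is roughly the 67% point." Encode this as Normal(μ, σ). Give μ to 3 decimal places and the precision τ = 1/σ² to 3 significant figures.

For Normal(μ,σ), the p-quantile is μ + z_p·σ. Here z_{0.05} = -1.645, z_{0.67} = 0.4399.
So 0.99 = μ − 1.645σ and 1.2 = μ + 0.4399σ.
Subtracting: σ = (1.2 − 0.99)/(0.4399 − (-1.645)) = 0.101.
Then μ = 0.99 − (-1.645)·0.101 = 1.156.
Precision τ = 1/σ² = 1/0.1007² = 98.6.

μ = 1.156, τ = 98.6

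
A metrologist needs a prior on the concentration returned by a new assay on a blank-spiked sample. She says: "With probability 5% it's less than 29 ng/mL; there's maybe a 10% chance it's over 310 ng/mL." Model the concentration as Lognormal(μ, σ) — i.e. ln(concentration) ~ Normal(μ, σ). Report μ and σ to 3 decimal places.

If T ~ Lognormal(μ,σ) then ln T ~ Normal(μ,σ), so the p-quantile of ln T is μ + z_p·σ.
ln(29) = 3.367 and ln(310) = 5.737; z_{0.05} = -1.645, z_{0.9} = 1.282.
σ = (5.737 − 3.367)/(1.282 − (-1.645)) = 0.810.
μ = 3.367 − (-1.645)·0.810 = 4.699.

μ ≈ 4.699, σ ≈ 0.810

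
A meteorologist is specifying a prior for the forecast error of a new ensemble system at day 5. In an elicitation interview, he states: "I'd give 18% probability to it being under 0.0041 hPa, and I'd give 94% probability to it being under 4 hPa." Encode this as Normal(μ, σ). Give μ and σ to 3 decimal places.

For Normal(μ,σ), the p-quantile is μ + z_p·σ. Here z_{0.18} = -0.9154, z_{0.94} = 1.555.
So 0.0041 = μ − 0.9154σ and 4 = μ + 1.555σ.
Subtracting: σ = (4 − 0.0041)/(1.555 − (-0.9154)) = 1.618.
Then μ = 0.0041 − (-0.9154)·1.618 = 1.485.

μ = 1.485, σ = 1.618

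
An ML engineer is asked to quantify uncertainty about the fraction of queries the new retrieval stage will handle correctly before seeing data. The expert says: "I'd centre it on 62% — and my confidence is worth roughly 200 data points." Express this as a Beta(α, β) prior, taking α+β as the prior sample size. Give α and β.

Under the effective-sample-size interpretation, Beta(α, β) has prior mean α/(α+β) and prior sample size α+β.
So α+β = 200 and α/(α+β) = 0.62, giving α = 0.62·200 = 124 and β = 200 − 124 = 76.

α = 124, β = 76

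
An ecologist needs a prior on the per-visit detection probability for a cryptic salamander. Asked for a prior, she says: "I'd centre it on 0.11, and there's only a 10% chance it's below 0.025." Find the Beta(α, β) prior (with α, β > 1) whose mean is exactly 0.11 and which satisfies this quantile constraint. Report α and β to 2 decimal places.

With mean 0.11 fixed, write α = 0.11s, β = 0.89s where s = α+β.
Need P(θ < 0.025) = 0.1 under Beta(0.11s, 0.89s). Normal approximation: (q−m)/√(m(1−m)/s) ≈ z_{0.1} = -1.28, so s ≈ 0.11·0.89·(-1.28)²/(0.025−0.11)² = 22.3.
At s = 22.3: P(θ<0.025) ≈ 0.045. Adjusting to match 0.1 gives s ≈ 14.49.
So α = 0.11·14.49 ≈ 1.59, β = 0.89·14.49 ≈ 12.89.

α ≈ 1.59, β ≈ 12.89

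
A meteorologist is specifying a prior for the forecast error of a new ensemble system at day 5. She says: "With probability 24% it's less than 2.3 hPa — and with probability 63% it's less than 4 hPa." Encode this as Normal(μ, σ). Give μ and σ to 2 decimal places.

The p-quantile of Normal(μ,σ) is μ + z_p·σ, with z_{0.24} = -0.7063 and z_{0.63} = 0.3319.
Eliminate σ: μ = (z₂·x₁ − z₁·x₂)/(z₂ − z₁) = (0.3319·2.3 − (-0.7063)·4)/1.038 = 3.46.
Then σ = (x₂ − x₁)/(z₂ − z₁) = (4 − 2.3)/1.038 = 1.64.

μ = 3.46, σ = 1.64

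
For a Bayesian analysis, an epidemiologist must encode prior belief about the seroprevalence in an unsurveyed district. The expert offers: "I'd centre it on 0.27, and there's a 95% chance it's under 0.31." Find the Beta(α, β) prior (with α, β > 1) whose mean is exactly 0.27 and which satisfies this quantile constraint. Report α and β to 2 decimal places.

α ≈ 93.20, β ≈ 251.99

With mean 0.27 fixed, write α = 0.27s, β = 0.73s where s = α+β.
Need P(θ < 0.31) = 0.95 under Beta(0.27s, 0.73s). Normal approximation: (q−m)/√(m(1−m)/s) ≈ z_{0.95} = 1.64, so s ≈ 0.27·0.73·(1.64)²/(0.31−0.27)² = 333.3.
At s = 333.3: P(θ<0.31) ≈ 0.947. Adjusting to match 0.95 gives s ≈ 345.19.
So α = 0.27·345.19 ≈ 93.20, β = 0.73·345.19 ≈ 251.99.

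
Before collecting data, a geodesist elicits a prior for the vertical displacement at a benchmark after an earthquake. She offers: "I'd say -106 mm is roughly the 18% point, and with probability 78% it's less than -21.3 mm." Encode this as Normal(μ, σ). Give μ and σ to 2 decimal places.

For Normal(μ,σ), the p-quantile is μ + z_p·σ. Here z_{0.18} = -0.9154, z_{0.78} = 0.7722.
So -106 = μ − 0.9154σ and -21.3 = μ + 0.7722σ.
Subtracting: σ = (-21.3 − -106)/(0.7722 − (-0.9154)) = 50.19.
Then μ = -106 − (-0.9154)·50.19 = -60.06.

μ = -60.06, σ = 50.19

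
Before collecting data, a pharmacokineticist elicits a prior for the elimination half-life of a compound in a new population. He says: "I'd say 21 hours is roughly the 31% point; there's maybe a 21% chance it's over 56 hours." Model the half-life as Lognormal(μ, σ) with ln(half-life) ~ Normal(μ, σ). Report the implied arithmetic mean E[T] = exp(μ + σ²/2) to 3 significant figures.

E[T] ≈ 40.5 hours

If T ~ Lognormal(μ,σ) then ln T ~ Normal(μ,σ), so the p-quantile of ln T is μ + z_p·σ.
ln(21) = 3.045 and ln(56) = 4.025; z_{0.31} = -0.4959, z_{0.79} = 0.8064.
σ = (4.025 − 3.045)/(0.8064 − (-0.4959)) = 0.753.
μ = 3.045 − (-0.4959)·0.753 = 3.418.
E[T] = exp(μ + σ²/2) = exp(3.418 + 0.2836) = 40.5 hours.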